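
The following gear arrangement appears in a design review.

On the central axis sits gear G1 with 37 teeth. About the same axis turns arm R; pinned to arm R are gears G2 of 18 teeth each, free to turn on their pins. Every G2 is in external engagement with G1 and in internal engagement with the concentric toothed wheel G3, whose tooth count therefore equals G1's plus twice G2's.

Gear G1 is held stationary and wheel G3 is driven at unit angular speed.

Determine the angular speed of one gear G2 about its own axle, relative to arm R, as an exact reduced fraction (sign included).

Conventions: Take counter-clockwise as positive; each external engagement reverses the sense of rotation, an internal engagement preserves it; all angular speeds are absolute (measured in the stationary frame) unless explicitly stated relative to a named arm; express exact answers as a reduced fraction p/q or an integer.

2701/1980

planetary set (37T centre, 18T on arm, 73T internal) — Willis relation
ring teeth: 37 + 2·18 = 73
37(ω_sun−ω_arm) = −73(ω_ring−ω_arm),  ω_sun = 0, ω_ring = 1
37(0−ω_arm) = −73(1−ω_arm)  ⇒  110·ω_arm = 73  ⇒  ω_arm = 73/110
sun–planet mesh: 37·(0−73/110) = −18·(ω_p−ω_arm)  ⇒  ω_p−ω_arm = 2701/1980
exact speed ratio = 2701/1980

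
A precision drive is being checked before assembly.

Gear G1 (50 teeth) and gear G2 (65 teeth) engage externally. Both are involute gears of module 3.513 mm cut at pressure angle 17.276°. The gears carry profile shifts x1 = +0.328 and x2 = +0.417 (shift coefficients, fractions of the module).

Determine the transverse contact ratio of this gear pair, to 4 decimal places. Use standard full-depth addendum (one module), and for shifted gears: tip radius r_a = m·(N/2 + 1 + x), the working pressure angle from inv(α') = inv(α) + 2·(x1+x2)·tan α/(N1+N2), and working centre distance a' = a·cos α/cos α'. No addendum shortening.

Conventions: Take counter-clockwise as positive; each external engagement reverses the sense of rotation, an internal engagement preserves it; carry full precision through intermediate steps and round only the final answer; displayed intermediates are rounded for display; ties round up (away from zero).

1.8258

single-mesh involute tooth geometry (50T engaging 65T at module 3.513)
base radii: r_b1 = 83.862800, r_b2 = 109.021640
tip radii: r_a1 = 92.490264, r_a2 = 119.150421
inv(α') = inv(17.276°) + 2·(+0.328+0.417)·tan α/(50+65) = 0.01351233  ⇒  α' = 19.37716°
a' = a·cos α / cos α' = 201.9975·cos 17.276°/cos 19.37716° = 204.466437
action lengths: √(r_a1²−r_b1²) = 39.006150, √(r_a2²−r_b2²) = 48.073953
base pitch p_b = π·m·cos α = 10.538510
CR = (39.006150 + 48.073953 − 204.466437·sin 19.37716°)/10.538510 = 1.825799
contact ratio ≈ 1.8258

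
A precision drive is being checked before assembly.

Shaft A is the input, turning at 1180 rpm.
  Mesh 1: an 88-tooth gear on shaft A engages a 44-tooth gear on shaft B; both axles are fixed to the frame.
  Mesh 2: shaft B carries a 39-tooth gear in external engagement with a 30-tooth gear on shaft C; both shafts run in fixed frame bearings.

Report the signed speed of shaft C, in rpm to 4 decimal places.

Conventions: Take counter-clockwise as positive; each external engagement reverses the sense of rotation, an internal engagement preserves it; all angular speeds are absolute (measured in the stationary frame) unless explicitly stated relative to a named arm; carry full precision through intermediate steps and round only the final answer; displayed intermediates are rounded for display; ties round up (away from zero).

+3068.0000 rpm

class = fixed-axis compound train [2 meshes; 2 ratios multiply, 2 sense flips]
mesh 1 [88T→44T]: ω = 1180.0000×88/44 = 2360.0000 rpm, sense flips to −
mesh 2 [39T→30T]: ω = 2360.0000×39/30 = 3068.0000 rpm, sense flips to +
signed output speed = +3068.0000 rpm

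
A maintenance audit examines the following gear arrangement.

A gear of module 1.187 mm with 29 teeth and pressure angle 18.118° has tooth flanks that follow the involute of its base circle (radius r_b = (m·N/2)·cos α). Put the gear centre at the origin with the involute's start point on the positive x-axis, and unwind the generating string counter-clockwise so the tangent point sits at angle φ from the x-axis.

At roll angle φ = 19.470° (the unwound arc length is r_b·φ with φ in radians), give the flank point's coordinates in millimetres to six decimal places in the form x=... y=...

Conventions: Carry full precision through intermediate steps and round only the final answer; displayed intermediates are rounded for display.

x=17.275504 y=0.211504

recognized (one wheel, involute flank): single-mesh tooth geometry, m = 1.187, N = 29
pitch radius r_p = m·N/2 = 1.187·29/2 = 17.211500
base radius r_b = r_p·cos α = 17.211500·cos 18.118° = 16.358121
roll angle φ = 19.470° = 0.33981561 rad
x = r_b·(cos φ + φ·sin φ) = 17.275504
y = r_b·(sin φ − φ·cos φ) = 0.211504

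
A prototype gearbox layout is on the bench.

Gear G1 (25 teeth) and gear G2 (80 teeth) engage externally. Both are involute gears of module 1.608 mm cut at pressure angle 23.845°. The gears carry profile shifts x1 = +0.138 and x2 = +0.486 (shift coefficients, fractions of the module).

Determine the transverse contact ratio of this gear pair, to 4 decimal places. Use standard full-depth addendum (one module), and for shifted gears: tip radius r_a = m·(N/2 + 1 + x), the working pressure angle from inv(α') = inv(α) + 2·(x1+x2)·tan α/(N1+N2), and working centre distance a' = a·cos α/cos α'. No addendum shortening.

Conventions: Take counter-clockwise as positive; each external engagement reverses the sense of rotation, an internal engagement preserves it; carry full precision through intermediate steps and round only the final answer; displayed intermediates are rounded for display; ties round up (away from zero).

1.5006

topology: single-mesh involute geometry — m = 1.608, 25T/80T pair
base radii: r_b1 = 18.384313, r_b2 = 58.829802
tip radii: r_a1 = 21.929904, r_a2 = 66.709488
inv(α') = inv(23.845°) + 2·(+0.138+0.486)·tan α/(25+80) = 0.03107068  ⇒  α' = 25.28490°
a' = a·cos α / cos α' = 84.4200·cos 23.845°/cos 25.28490° = 85.395408
action lengths: √(r_a1²−r_b1²) = 11.955656, √(r_a2²−r_b2²) = 31.451712
base pitch p_b = π·m·cos α = 4.620482
CR = (11.955656 + 31.451712 − 85.395408·sin 25.28490°)/4.620482 = 1.500562
contact ratio ≈ 1.5006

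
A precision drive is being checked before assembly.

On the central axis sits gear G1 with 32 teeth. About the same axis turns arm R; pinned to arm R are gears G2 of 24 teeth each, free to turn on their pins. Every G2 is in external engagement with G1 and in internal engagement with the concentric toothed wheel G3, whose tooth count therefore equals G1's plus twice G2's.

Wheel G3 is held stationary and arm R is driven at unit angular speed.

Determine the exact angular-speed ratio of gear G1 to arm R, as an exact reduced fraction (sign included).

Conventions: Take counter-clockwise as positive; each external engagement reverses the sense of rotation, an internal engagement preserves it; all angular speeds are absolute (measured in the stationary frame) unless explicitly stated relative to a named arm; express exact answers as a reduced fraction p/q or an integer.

7/2

planetary set (32T centre, 24T on arm, 80T internal) — Willis relation
ring teeth: 32 + 2·24 = 80
32(ω_sun−ω_arm) = −80(ω_ring−ω_arm),  ω_ring = 0, ω_arm = 1
ω_sun = 1 − (80/32)(0−1) = 7/2
ω_out/ω_in = 7/2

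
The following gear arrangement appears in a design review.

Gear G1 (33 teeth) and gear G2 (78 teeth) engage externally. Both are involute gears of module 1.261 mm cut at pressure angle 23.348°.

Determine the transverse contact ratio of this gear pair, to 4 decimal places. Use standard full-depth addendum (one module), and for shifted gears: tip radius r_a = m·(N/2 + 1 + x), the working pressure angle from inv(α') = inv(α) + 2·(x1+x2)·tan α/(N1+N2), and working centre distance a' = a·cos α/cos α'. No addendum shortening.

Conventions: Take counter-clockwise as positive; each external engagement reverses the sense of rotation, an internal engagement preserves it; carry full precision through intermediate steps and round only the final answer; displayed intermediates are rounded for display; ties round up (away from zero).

1.5933

class = single-mesh tooth geometry [involute pair 33T × 78T, m = 1.261]
base radii: r_b1 = 19.102753, r_b2 = 45.151962
tip radii: r_a1 = 22.067500, r_a2 = 50.440000
no profile shift: α' = α, a' = a
action lengths: √(r_a1²−r_b1²) = 11.048048, √(r_a2²−r_b2²) = 22.483192
base pitch p_b = π·m·cos α = 3.637156
CR = (11.048048 + 22.483192 − 69.985500·sin 23.34800°)/3.637156 = 1.593264
contact ratio ≈ 1.5933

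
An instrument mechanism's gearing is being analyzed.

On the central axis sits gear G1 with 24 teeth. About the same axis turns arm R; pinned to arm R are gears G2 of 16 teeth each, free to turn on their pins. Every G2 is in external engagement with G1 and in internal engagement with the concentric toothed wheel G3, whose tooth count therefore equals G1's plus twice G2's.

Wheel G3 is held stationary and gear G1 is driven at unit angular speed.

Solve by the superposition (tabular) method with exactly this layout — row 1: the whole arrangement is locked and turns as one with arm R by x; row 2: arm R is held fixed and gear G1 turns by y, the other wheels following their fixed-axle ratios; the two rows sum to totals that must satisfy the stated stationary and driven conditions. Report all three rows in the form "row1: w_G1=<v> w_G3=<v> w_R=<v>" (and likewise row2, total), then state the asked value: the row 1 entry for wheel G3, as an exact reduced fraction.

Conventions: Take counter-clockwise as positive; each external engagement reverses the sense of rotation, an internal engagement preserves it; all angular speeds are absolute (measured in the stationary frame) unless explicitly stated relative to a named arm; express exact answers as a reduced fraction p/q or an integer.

recognized (axles ride arm R): planetary set, 24/16/56 teeth
row 1 — lock + rotate with arm: ω_sun = ω_ring = ω_arm = x
row 2 (arm held, sun turns y): ω_ring = −(24/56)·y, ω_arm = 0
boundary: total ω_ring = x − (24/56)·y = 0 and total ω_sun = x + y = 1  ⇒  y = 7/10, x = 3/10
row 2 ring = −(24/56)·7/10 = -3/10
totals (row 1 + row 2): sun 3/10 + 7/10 = 1, ring 3/10 + (-3/10) = 0, arm 3/10 + 0 = 3/10
asked cell (row1, ring) = 3/10

row1: w_G1=3/10 w_G3=3/10 w_R=3/10
row2: w_G1=7/10 w_G3=-3/10 w_R=0
total: w_G1=1 w_G3=0 w_R=3/10
asked value: 3/10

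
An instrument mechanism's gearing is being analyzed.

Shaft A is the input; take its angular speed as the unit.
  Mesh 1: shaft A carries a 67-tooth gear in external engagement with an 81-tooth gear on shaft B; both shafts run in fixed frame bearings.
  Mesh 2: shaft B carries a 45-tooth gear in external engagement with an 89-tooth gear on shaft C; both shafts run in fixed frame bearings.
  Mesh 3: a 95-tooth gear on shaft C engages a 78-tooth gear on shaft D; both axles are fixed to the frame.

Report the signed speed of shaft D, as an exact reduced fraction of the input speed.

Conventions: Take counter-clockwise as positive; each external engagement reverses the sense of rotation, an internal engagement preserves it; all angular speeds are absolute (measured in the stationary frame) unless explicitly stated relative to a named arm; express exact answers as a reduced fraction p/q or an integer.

-31825/62478

3-mesh fixed-axis compound train (all bearings frame-fixed)
mesh 1 [67T→81T]: |ω|/ω_in = 1×67/81 = 67/81, sense flips to −
mesh 2 [45T→89T]: |ω|/ω_in = (67/81)×45/89 = 335/801, sense flips to +
mesh 3 [95T→78T]: |ω|/ω_in = (335/801)×95/78 = 31825/62478, sense flips to −
signed output speed (× input speed) = -31825/62478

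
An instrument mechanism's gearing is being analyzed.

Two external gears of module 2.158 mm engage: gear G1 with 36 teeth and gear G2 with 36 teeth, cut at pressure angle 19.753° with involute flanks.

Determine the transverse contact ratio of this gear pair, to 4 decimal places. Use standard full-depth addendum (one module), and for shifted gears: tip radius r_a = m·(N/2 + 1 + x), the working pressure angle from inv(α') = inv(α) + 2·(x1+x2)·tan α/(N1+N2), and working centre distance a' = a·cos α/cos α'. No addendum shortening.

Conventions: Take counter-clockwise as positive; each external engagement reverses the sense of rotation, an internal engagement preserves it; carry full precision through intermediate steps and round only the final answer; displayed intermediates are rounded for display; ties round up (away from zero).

topology: single-mesh involute geometry — m = 2.158, 36T/36T pair
base radii: r_b1 = 36.558354, r_b2 = 36.558354
tip radii: r_a1 = 41.002000, r_a2 = 41.002000
no profile shift: α' = α, a' = a
action lengths: √(r_a1²−r_b1²) = 18.564772, √(r_a2²−r_b2²) = 18.564772
base pitch p_b = π·m·cos α = 6.380636
CR = (18.564772 + 18.564772 − 77.688000·sin 19.75300°)/6.380636 = 1.704163
contact ratio ≈ 1.7042

1.7042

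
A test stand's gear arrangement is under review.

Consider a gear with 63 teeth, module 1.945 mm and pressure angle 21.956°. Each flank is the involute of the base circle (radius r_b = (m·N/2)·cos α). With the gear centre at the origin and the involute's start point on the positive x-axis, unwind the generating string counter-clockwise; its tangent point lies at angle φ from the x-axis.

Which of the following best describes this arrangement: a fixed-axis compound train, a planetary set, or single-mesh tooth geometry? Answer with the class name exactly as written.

single-mesh tooth geometry

recognized (one wheel, involute flank): single-mesh tooth geometry, m = 1.945, N = 63
classification: single-mesh tooth geometry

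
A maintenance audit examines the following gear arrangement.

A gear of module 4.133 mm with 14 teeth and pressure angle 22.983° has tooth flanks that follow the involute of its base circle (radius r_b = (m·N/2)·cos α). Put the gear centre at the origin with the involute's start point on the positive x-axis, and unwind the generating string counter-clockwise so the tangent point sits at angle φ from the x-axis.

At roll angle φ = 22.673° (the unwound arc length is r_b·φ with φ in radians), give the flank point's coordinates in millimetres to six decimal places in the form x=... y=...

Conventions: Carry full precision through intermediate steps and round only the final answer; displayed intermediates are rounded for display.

single-mesh involute tooth geometry (14T wheel at module 4.133)
pitch radius r_p = m·N/2 = 4.133·14/2 = 28.931000
base radius r_b = r_p·cos α = 28.931000·cos 22.983° = 26.634479
roll angle φ = 22.673° = 0.39571850 rad
x = r_b·(cos φ + φ·sin φ) = 28.638935
y = r_b·(sin φ − φ·cos φ) = 0.541584

x=28.638935 y=0.541584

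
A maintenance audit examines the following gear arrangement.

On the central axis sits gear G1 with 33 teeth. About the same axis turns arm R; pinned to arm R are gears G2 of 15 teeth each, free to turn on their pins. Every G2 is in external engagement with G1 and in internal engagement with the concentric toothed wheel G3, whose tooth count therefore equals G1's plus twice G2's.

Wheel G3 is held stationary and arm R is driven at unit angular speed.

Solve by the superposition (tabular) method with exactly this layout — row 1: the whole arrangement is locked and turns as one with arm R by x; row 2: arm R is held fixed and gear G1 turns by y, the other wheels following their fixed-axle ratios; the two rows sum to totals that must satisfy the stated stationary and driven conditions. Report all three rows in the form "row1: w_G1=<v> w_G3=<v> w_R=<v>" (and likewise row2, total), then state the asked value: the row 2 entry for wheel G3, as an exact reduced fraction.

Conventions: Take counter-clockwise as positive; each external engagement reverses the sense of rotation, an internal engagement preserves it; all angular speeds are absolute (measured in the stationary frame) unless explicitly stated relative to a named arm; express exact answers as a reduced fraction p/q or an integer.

row1: w_G1=1 w_G3=1 w_R=1
row2: w_G1=21/11 w_G3=-1 w_R=0
total: w_G1=32/11 w_G3=0 w_R=1
asked value: -1

planetary set (33T centre, 15T on arm, 63T internal) — Willis relation
superposition row 1 [locked train]: every member turns x
row 2 — arm fixed, fixed-axis ratios: sun y, ring −(33/63)·y, arm 0
boundary: total ω_ring = x − (33/63)·y = 0 and total ω_arm = x = 1  ⇒  y = 21/11, x = 1
row 2 ring = −(33/63)·21/11 = -1
totals (row 1 + row 2): sun 1 + 21/11 = 32/11, ring 1 + (-1) = 0, arm 1 + 0 = 1
asked cell (row2, ring) = -1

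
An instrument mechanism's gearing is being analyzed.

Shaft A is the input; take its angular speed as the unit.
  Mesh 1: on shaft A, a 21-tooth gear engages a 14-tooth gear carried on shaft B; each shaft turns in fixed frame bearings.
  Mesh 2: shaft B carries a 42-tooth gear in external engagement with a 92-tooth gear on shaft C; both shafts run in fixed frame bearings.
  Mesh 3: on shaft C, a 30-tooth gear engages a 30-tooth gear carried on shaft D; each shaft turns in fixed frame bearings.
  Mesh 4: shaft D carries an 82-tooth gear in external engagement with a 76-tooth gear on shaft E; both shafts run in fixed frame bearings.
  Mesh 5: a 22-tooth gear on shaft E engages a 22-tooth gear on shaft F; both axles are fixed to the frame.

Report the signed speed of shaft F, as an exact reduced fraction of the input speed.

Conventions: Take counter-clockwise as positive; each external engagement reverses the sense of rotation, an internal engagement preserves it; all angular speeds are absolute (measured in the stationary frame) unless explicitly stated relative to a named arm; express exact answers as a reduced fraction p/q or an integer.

-2583/3496

5-mesh fixed-axis compound train (all bearings frame-fixed)
mesh 1 [21T→14T]: |ω|/ω_in = 1×21/14 = 3/2, sense flips to −
mesh 2 [42T→92T]: |ω|/ω_in = (3/2)×42/92 = 63/92, sense flips to +
mesh 3 [30T→30T]: |ω|/ω_in = (63/92)×30/30 = 63/92, sense flips to −
mesh 4 [82T→76T]: |ω|/ω_in = (63/92)×82/76 = 2583/3496, sense flips to +
mesh 5 [22T→22T]: |ω|/ω_in = (2583/3496)×22/22 = 2583/3496, sense flips to −
signed output speed (× input speed) = -2583/3496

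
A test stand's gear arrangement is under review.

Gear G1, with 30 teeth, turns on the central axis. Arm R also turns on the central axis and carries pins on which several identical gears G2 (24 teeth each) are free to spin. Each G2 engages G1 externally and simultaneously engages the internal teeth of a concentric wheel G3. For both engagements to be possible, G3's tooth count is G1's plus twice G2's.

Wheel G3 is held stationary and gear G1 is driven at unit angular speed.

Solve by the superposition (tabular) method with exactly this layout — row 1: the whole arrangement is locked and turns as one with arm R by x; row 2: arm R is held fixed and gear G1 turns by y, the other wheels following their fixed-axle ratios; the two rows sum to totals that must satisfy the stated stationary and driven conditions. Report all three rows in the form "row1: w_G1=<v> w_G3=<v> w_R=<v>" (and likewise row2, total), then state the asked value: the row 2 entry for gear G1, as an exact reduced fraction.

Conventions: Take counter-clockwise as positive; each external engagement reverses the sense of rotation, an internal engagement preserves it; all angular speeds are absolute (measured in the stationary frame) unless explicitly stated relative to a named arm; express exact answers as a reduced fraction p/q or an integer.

row1: w_G1=5/18 w_G3=5/18 w_R=5/18
row2: w_G1=13/18 w_G3=-5/18 w_R=0
total: w_G1=1 w_G3=0 w_R=5/18
asked value: 13/18

class = planetary set [G3 = 30+2·24 = 78; Willis about the carrier]
row 1: whole set turns with the arm by x
superposition row 2 [arm held]: sun y, ring −(30/78)·y, arm 0
boundary: total ω_ring = x − (30/78)·y = 0 and total ω_sun = x + y = 1  ⇒  y = 13/18, x = 5/18
row 2 ring = −(30/78)·13/18 = -5/18
totals (row 1 + row 2): sun 5/18 + 13/18 = 1, ring 5/18 + (-5/18) = 0, arm 5/18 + 0 = 5/18
asked cell (row2, sun) = 13/18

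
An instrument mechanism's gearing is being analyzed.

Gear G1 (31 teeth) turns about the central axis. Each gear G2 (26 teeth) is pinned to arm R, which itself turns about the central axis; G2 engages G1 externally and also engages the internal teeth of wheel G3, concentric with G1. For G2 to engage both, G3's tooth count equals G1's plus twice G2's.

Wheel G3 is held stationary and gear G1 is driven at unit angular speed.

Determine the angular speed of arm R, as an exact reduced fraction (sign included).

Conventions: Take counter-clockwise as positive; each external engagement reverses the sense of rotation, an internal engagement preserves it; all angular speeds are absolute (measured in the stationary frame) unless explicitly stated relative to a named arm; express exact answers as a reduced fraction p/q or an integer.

planetary set (31T centre, 26T on arm, 83T internal) — Willis relation
ring teeth: 31 + 2·26 = 83
31(ω_sun−ω_arm) = −83(ω_ring−ω_arm),  ω_ring = 0, ω_sun = 1
31(1−ω_arm) = −83(0−ω_arm)  ⇒  114·ω_arm = 31  ⇒  ω_arm = 31/114
exact speed ratio = 31/114

31/114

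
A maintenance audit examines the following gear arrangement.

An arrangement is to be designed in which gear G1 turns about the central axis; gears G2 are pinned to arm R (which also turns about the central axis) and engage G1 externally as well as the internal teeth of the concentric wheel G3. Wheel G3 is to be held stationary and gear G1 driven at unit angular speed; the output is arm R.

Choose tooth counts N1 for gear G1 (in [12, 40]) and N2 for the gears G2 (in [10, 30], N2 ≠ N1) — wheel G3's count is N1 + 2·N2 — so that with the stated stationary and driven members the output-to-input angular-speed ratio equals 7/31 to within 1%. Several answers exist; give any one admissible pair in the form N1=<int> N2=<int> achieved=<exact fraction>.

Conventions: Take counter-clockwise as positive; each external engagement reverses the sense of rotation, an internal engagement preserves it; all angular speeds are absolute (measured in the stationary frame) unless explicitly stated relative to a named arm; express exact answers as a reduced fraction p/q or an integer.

N1=14 N2=17 achieved=7/31

design class (target 7/31): planetary set
Willis with ω_ring = 0: ω_arm/ω_sun = N1/(N1+N3); set equal to 7/31  ⇒  N3/N1 = 1/(7/31) − 1 = 24/7
N3 = N1 + 2·N2  ⇒  N2/N1 = (N3/N1 − 1)/2 = (24/7 − 1)/2 = 17/14
smallest multiple with N1 ≥ 12 and N2 ≥ 10: k = 1  ⇒  N1 = 1·14 = 14, N2 = 1·17 = 17 (N1 ≤ 40, N2 ≤ 30, N2 ≠ N1 ✓), N3 = 14 + 2·17 = 48
check: N1/(N1+N3) with N1 = 14, N3 = 48 gives 7/31; |achieved − target| = 0 ≤ 7/3100 ✓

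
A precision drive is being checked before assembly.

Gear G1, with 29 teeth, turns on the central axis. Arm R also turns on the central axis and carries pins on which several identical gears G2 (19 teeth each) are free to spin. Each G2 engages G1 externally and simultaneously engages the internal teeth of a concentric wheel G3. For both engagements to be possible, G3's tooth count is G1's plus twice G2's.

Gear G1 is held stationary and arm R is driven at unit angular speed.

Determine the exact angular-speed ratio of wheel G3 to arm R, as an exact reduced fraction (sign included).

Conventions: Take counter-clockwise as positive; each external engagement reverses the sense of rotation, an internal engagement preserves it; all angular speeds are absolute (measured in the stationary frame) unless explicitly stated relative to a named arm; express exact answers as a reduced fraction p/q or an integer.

class = planetary set [G3 = 29+2·19 = 67; Willis about the carrier]
ring teeth: 29 + 2·19 = 67
29(ω_sun−ω_arm) = −67(ω_ring−ω_arm),  ω_sun = 0, ω_arm = 1
ω_ring = 1 − (29/67)(0−1) = 96/67
ω_out/ω_in = 96/67

96/67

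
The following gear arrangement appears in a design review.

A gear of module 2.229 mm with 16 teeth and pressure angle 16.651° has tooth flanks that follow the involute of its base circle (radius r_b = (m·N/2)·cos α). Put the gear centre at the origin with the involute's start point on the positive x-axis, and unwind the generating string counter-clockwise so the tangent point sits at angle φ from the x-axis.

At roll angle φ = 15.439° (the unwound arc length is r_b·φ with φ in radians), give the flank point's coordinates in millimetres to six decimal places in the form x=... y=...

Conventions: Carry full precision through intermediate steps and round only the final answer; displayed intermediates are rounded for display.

x=17.693293 y=0.110613

class = single-mesh tooth geometry [base-circle involute, m = 2.229, 16T]
pitch radius r_p = m·N/2 = 2.229·16/2 = 17.832000
base radius r_b = r_p·cos α = 17.832000·cos 16.651° = 17.084267
roll angle φ = 15.439° = 0.26946138 rad
x = r_b·(cos φ + φ·sin φ) = 17.693293
y = r_b·(sin φ − φ·cos φ) = 0.110613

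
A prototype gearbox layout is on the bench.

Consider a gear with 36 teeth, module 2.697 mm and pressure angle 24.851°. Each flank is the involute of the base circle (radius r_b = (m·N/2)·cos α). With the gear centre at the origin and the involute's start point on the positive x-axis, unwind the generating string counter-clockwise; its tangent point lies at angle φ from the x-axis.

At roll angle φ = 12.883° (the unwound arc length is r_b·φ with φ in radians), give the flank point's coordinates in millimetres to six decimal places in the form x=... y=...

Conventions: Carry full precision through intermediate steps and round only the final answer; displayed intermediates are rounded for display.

topology: single-mesh involute geometry — m = 2.697, N = 36
pitch radius r_p = m·N/2 = 2.697·36/2 = 48.546000
base radius r_b = r_p·cos α = 48.546000·cos 24.851° = 44.050823
roll angle φ = 12.883° = 0.22485077 rad
x = r_b·(cos φ + φ·sin φ) = 45.150345
y = r_b·(sin φ − φ·cos φ) = 0.166080

x=45.150345 y=0.166080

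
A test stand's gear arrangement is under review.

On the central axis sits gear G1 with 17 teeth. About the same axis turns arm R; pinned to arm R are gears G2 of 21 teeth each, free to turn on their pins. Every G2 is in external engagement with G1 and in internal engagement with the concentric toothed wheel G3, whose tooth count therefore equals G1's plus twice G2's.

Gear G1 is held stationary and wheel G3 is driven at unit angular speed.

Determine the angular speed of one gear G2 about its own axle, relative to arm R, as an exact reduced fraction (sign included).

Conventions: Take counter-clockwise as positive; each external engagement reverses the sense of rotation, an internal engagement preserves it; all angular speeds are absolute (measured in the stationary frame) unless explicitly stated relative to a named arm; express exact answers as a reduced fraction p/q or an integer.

topology: planetary set — G1 17T / G2 21T / G3 59T, arm = carrier (Willis)
ring teeth: 17 + 2·21 = 59
17(ω_sun−ω_arm) = −59(ω_ring−ω_arm),  ω_sun = 0, ω_ring = 1
17(0−ω_arm) = −59(1−ω_arm)  ⇒  76·ω_arm = 59  ⇒  ω_arm = 59/76
sun–planet mesh: 17·(0−59/76) = −21·(ω_p−ω_arm)  ⇒  ω_p−ω_arm = 1003/1596
exact speed ratio = 1003/1596

1003/1596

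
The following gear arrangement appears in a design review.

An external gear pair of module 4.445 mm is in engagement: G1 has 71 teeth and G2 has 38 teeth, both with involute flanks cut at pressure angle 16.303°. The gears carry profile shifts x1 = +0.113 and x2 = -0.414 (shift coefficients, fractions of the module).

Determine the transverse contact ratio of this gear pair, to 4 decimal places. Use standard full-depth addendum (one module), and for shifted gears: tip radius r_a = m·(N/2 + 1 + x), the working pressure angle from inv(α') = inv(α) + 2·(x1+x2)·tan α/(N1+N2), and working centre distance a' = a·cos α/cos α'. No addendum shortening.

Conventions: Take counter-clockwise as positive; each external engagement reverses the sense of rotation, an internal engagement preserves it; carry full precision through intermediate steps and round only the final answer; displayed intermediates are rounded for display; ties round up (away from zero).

recognized (one external pair, fixed centres): single-mesh tooth geometry, m = 4.445, N1 = 71, N2 = 38
base radii: r_b1 = 151.452556, r_b2 = 81.059115
tip radii: r_a1 = 162.744785, r_a2 = 87.059770
inv(α') = inv(16.303°) + 2·(+0.113-0.414)·tan α/(71+38) = 0.00632094  ⇒  α' = 15.13529°
a' = a·cos α / cos α' = 242.2525·cos 16.303°/cos 15.13529° = 240.866861
action lengths: √(r_a1²−r_b1²) = 59.564991, √(r_a2²−r_b2²) = 31.761982
base pitch p_b = π·m·cos α = 13.402880
CR = (59.564991 + 31.761982 − 240.866861·sin 15.13529°)/13.402880 = 2.121697
contact ratio ≈ 2.1217

2.1217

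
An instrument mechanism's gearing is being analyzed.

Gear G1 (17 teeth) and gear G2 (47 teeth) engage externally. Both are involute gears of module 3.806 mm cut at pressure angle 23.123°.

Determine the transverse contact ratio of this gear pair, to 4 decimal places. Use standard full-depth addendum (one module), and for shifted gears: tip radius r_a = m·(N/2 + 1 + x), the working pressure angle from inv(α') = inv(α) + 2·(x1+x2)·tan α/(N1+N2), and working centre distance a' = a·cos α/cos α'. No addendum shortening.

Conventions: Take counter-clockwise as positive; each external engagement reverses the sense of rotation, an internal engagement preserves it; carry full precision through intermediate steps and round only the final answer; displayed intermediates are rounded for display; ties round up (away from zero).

1.5131

recognized (one external pair, fixed centres): single-mesh tooth geometry, m = 3.806, N1 = 17, N2 = 47
base radii: r_b1 = 29.752048, r_b2 = 82.255661
tip radii: r_a1 = 36.157000, r_a2 = 93.247000
no profile shift: α' = α, a' = a
action lengths: √(r_a1²−r_b1²) = 20.546151, √(r_a2²−r_b2²) = 43.920487
base pitch p_b = π·m·cos α = 10.996331
CR = (20.546151 + 43.920487 − 121.792000·sin 23.12300°)/10.996331 = 1.513064
contact ratio ≈ 1.5131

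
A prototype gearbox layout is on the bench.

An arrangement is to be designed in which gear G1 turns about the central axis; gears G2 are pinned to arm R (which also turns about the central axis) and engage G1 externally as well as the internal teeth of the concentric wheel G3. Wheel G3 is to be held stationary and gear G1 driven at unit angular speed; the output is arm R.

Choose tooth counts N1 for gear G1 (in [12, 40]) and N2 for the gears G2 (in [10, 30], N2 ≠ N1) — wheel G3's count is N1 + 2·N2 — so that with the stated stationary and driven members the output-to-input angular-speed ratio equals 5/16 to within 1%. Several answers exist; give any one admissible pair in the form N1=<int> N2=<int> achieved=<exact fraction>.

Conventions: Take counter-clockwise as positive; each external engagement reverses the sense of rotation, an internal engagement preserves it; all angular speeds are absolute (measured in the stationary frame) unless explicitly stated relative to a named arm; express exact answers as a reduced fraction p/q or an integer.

class = planetary set [ratio 5/16 wanted; Willis about the carrier]
Willis with ω_ring = 0: ω_arm/ω_sun = N1/(N1+N3); set equal to 5/16  ⇒  N3/N1 = 1/(5/16) − 1 = 11/5
N3 = N1 + 2·N2  ⇒  N2/N1 = (N3/N1 − 1)/2 = (11/5 − 1)/2 = 3/5
smallest multiple with N1 ≥ 12 and N2 ≥ 10: k = 4  ⇒  N1 = 4·5 = 20, N2 = 4·3 = 12 (N1 ≤ 40, N2 ≤ 30, N2 ≠ N1 ✓), N3 = 20 + 2·12 = 44
check: N1/(N1+N3) with N1 = 20, N3 = 44 gives 5/16; |achieved − target| = 0 ≤ 1/320 ✓

N1=20 N2=12 achieved=5/16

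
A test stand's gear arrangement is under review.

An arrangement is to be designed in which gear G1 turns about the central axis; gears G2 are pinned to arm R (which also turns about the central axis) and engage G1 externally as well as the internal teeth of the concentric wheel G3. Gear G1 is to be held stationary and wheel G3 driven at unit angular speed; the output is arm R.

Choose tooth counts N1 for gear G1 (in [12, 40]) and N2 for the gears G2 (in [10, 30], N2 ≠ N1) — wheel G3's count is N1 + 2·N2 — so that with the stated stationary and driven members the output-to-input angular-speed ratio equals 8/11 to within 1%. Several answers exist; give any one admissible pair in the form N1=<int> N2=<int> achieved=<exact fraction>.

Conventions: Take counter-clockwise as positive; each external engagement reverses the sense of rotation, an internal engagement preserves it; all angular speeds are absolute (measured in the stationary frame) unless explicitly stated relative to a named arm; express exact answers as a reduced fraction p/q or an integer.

N1=12 N2=10 achieved=8/11

class = planetary set [ratio 8/11 wanted; Willis about the carrier]
Willis with ω_sun = 0: ω_arm/ω_ring = N3/(N1+N3); set equal to 8/11  ⇒  N3/N1 = (8/11)/(1 − 8/11) = 8/3
N3 = N1 + 2·N2  ⇒  N2/N1 = (N3/N1 − 1)/2 = (8/3 − 1)/2 = 5/6
smallest multiple with N1 ≥ 12 and N2 ≥ 10: k = 2  ⇒  N1 = 2·6 = 12, N2 = 2·5 = 10 (N1 ≤ 40, N2 ≤ 30, N2 ≠ N1 ✓), N3 = 12 + 2·10 = 32
check: N3/(N1+N3) with N1 = 12, N3 = 32 gives 8/11; |achieved − target| = 0 ≤ 2/275 ✓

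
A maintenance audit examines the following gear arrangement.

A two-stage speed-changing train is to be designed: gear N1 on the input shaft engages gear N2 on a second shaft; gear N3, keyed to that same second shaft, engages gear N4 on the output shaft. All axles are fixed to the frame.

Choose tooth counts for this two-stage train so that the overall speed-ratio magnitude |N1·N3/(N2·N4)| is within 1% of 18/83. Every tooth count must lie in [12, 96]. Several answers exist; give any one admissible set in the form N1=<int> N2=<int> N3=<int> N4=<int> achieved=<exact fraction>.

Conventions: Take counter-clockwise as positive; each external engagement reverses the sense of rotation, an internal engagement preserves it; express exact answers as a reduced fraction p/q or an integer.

N1=12 N2=83 N3=18 N4=12 achieved=18/83

class = fixed-axis compound train [2-stage, 18/83 wanted]
target = 18/83 in lowest terms: an exact hit needs N1·N3 = k·18 and N2·N4 = k·83 for one integer k, every count in [12, 96]; additionally prefer no 1:1 stage (N1 ≠ N2, N3 ≠ N4)
k = 1…11: no 1:1-free in-range split of k·18 and k·83 into factor pairs; take k = 12
k = 12: N1·N3 = 216 = 12·18, N2·N4 = 996 = 83·12
achieved = 12·18/(83·12) = 18/83; |achieved − target| = 0 ≤ 9/4150 ✓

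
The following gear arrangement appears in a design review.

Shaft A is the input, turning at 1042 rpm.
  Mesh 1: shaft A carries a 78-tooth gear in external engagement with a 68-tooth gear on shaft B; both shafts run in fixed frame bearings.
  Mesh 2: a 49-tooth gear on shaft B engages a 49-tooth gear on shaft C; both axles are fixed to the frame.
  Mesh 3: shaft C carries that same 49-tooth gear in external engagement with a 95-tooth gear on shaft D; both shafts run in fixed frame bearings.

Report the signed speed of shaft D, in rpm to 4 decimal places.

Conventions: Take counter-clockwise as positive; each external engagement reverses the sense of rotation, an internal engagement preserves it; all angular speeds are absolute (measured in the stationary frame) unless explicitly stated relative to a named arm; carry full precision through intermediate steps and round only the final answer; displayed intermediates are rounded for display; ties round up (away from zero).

topology: fixed-axis compound train — 3 meshes, A→D
mesh 1 [78T→68T]: ω = 1042.0000×78/68 = 1195.2353 rpm, sense flips to −
mesh 2 [49T→49T]: ω = 1195.2353×49/49 = 1195.2353 rpm, sense flips to +
mesh 3 [49T→95T]: ω = 1195.2353×49/95 = 616.4898 rpm, sense flips to −
signed output speed = -616.4898 rpm

-616.4898 rpm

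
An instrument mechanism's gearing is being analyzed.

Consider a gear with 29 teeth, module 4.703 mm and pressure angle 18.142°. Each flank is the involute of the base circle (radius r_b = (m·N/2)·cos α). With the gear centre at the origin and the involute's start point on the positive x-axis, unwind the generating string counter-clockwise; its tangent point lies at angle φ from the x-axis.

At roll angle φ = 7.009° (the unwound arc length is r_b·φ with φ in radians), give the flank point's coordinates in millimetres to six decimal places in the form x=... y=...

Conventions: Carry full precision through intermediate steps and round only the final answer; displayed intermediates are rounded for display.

x=65.286515 y=0.039485

topology: single-mesh involute geometry — m = 4.703, N = 29
pitch radius r_p = m·N/2 = 4.703·29/2 = 68.193500
base radius r_b = r_p·cos α = 68.193500·cos 18.142° = 64.803447
roll angle φ = 7.009° = 0.12233013 rad
x = r_b·(cos φ + φ·sin φ) = 65.286515
y = r_b·(sin φ − φ·cos φ) = 0.039485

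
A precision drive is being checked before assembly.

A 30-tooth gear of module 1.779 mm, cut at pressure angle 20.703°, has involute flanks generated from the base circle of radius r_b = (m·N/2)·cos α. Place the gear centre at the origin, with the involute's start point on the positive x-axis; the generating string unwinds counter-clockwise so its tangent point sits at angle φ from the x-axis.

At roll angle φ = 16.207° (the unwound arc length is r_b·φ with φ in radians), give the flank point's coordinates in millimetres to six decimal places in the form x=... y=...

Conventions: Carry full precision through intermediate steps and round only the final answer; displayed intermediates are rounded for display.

x=25.940577 y=0.186817

topology: single-mesh involute geometry — m = 1.779, N = 30
pitch radius r_p = m·N/2 = 1.779·30/2 = 26.685000
base radius r_b = r_p·cos α = 26.685000·cos 20.703° = 24.961830
roll angle φ = 16.207° = 0.28286551 rad
x = r_b·(cos φ + φ·sin φ) = 25.940577
y = r_b·(sin φ − φ·cos φ) = 0.186817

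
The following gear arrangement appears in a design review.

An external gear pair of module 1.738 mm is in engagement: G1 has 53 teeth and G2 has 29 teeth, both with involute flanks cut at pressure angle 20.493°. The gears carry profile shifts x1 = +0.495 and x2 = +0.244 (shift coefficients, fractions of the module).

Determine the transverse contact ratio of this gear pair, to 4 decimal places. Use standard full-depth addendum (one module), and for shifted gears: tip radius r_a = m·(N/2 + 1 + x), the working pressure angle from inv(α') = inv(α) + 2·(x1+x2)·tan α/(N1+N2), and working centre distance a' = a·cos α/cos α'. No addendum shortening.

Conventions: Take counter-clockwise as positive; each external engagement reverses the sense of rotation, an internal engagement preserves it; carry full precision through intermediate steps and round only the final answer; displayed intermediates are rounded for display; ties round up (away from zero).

recognized (one external pair, fixed centres): single-mesh tooth geometry, m = 1.738, N1 = 53, N2 = 29
base radii: r_b1 = 43.142281, r_b2 = 23.606154
tip radii: r_a1 = 48.655310, r_a2 = 27.363072
inv(α') = inv(20.493°) + 2·(+0.495+0.244)·tan α/(53+29) = 0.02281164  ⇒  α' = 22.92422°
a' = a·cos α / cos α' = 71.2580·cos 20.493°/cos 22.92422° = 72.472230
action lengths: √(r_a1²−r_b1²) = 22.496283, √(r_a2²−r_b2²) = 13.837890
base pitch p_b = π·m·cos α = 5.114546
CR = (22.496283 + 13.837890 − 72.472230·sin 22.92422°)/5.114546 = 1.584750
contact ratio ≈ 1.5848

1.5848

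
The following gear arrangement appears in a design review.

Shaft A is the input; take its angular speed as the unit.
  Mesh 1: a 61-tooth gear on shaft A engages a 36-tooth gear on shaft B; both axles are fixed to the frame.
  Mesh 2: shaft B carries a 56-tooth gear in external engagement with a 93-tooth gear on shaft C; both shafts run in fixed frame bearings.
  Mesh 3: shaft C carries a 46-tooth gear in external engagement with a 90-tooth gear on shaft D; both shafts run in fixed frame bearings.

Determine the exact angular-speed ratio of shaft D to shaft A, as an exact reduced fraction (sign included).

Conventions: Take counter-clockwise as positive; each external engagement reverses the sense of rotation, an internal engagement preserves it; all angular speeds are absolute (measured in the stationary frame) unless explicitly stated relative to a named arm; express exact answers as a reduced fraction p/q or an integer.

-19642/37665

class = fixed-axis compound train [3 meshes; 3 ratios multiply, 3 sense flips]
mesh 1 [61T→36T]: running ratio 61/36, sense −
mesh 2 [56T→93T]: running ratio 854/837, sense +
mesh 3 [46T→90T]: running ratio 19642/37665, sense −
ω_out/ω_in = -19642/37665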